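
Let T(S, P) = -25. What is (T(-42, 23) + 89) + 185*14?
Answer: 2654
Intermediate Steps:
(T(-42, 23) + 89) + 185*14 = (-25 + 89) + 185*14 = 64 + 2590 = 2654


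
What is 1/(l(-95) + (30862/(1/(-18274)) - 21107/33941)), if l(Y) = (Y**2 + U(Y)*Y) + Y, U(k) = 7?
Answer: -33941/19141499531650 ≈ -1.7732e-9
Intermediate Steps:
l(Y) = Y**2 + 8*Y (l(Y) = (Y**2 + 7*Y) + Y = Y**2 + 8*Y)
1/(l(-95) + (30862/(1/(-18274)) - 21107/33941)) = 1/(-95*(8 - 95) + (30862/(1/(-18274)) - 21107/33941)) = 1/(-95*(-87) + (30862/(-1/18274) - 21107*1/33941)) = 1/(8265 + (30862*(-18274) - 21107/33941)) = 1/(8265 + (-563972188 - 21107/33941)) = 1/(8265 - 19141780054015/33941) = 1/(-19141499531650/33941) = -33941/19141499531650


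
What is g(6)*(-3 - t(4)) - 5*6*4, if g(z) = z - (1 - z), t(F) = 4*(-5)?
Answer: 67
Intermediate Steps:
t(F) = -20
g(z) = -1 + 2*z (g(z) = z + (-1 + z) = -1 + 2*z)
g(6)*(-3 - t(4)) - 5*6*4 = (-1 + 2*6)*(-3 - 1*(-20)) - 5*6*4 = (-1 + 12)*(-3 + 20) - 30*4 = 11*17 - 120 = 187 - 120 = 67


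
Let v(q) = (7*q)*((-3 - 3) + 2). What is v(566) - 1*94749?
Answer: -110597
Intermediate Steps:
v(q) = -28*q (v(q) = (7*q)*(-6 + 2) = (7*q)*(-4) = -28*q)
v(566) - 1*94749 = -28*566 - 1*94749 = -15848 - 94749 = -110597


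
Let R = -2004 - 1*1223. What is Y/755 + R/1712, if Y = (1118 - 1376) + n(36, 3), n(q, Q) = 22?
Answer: -2840417/1292560 ≈ -2.1975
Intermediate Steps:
R = -3227 (R = -2004 - 1223 = -3227)
Y = -236 (Y = (1118 - 1376) + 22 = -258 + 22 = -236)
Y/755 + R/1712 = -236/755 - 3227/1712 = -2840417/1292560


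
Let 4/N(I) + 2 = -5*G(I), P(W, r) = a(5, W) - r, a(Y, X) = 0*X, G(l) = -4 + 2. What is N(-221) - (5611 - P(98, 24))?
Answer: -11269/2 ≈ -5634.5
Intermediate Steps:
G(l) = -2
a(Y, X) = 0
P(W, r) = -r (P(W, r) = 0 - r = -r)
N(I) = ½ (N(I) = 4/(-2 - 5*(-2)) = 4/(-2 + 10) = 4/8 = 4*(⅛) = ½)
N(-221) - (5611 - P(98, 24)) = ½ - (5611 - (-1)*24) = ½ - (5611 - 1*(-24)) = ½ - (5611 + 24) = ½ - 1*5635 = ½ - 5635 = -11269/2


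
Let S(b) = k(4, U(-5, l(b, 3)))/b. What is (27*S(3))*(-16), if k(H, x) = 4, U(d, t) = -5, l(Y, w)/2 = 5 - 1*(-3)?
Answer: -576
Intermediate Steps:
l(Y, w) = 16 (l(Y, w) = 2*(5 - 1*(-3)) = 2*(5 + 3) = 2*8 = 16)
S(b) = 4/b
(27*S(3))*(-16) = (27*(4/3))*(-16) = 36*(-16) = -576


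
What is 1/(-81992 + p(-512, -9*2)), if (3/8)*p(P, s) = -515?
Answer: -3/250096 ≈ -1.1995e-5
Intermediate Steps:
p(P, s) = -4120/3 (p(P, s) = (8/3)*(-515) = -4120/3)
1/(-81992 + p(-512, -9*2)) = 1/(-81992 - 4120/3) = 1/(-250096/3) = -3/250096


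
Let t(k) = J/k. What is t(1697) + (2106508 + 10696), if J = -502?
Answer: 3592894686/1697 ≈ 2.1172e+6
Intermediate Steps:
t(k) = -502/k
t(1697) + (2106508 + 10696) = -502/1697 + (2106508 + 10696) = -502*1/1697 + 2117204 = -502/1697 + 2117204 = 3592894686/1697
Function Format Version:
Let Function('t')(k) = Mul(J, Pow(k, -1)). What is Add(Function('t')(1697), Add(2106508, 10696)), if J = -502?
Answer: Rational(3592894686, 1697) ≈ 2.1172e+6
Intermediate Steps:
Function('t')(k) = Mul(-502, Pow(k, -1))
Add(Function('t')(1697), Add(2106508, 10696)) = Add(Mul(-502, Pow(1697, -1)), Add(2106508, 10696)) = Add(Mul(-502, Rational(1, 1697)), 2117204) = Add(Rational(-502, 1697), 2117204) = Rational(3592894686, 1697)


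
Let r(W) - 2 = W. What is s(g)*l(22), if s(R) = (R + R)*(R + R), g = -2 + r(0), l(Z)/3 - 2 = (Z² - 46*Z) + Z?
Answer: 0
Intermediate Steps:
r(W) = 2 + W
l(Z) = 6 - 135*Z + 3*Z² (l(Z) = 6 + 3*((Z² - 46*Z) + Z) = 6 + 3*(Z² - 45*Z) = 6 + (-135*Z + 3*Z²) = 6 - 135*Z + 3*Z²)
g = 0 (g = -2 + (2 + 0) = -2 + 2 = 0)
s(R) = 4*R² (s(R) = (2*R)*(2*R) = 4*R²)
s(g)*l(22) = (4*0²)*(6 - 135*22 + 3*22²) = (4*0)*(6 - 2970 + 3*484) = 0*(6 - 2970 + 1452) = 0*(-1512) = 0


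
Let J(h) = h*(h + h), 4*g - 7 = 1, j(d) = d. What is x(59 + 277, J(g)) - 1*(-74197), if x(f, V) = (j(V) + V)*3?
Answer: 74245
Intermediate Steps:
g = 2 (g = 7/4 + (¼)*1 = 7/4 + ¼ = 2)
J(h) = 2*h² (J(h) = h*(2*h) = 2*h²)
x(f, V) = 6*V (x(f, V) = (V + V)*3 = (2*V)*3 = 6*V)
x(59 + 277, J(g)) - 1*(-74197) = 6*(2*2²) - 1*(-74197) = 6*(2*4) + 74197 = 6*8 + 74197 = 48 + 74197 = 74245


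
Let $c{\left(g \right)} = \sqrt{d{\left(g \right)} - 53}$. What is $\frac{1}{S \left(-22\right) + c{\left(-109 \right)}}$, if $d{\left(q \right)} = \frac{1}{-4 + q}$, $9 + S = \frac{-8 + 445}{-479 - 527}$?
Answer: $\frac{5934048439}{1233166798423} - \frac{253009 i \sqrt{676870}}{1233166798423} \approx 0.004812 - 0.0001688 i$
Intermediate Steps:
$S = - \frac{9491}{1006}$ ($S = -9 + \frac{-8 + 445}{-479 - 527} = -9 + \frac{437}{-1006} = -9 + 437 \left(- \frac{1}{1006}\right) = -9 - \frac{437}{1006} = - \frac{9491}{1006} \approx -9.4344$)
$c{\left(g \right)} = \sqrt{-53 + \frac{1}{-4 + g}}$ ($c{\left(g \right)} = \sqrt{\frac{1}{-4 + g} - 53} = \sqrt{-53 + \frac{1}{-4 + g}}$)
$\frac{1}{S \left(-22\right) + c{\left(-109 \right)}} = \frac{1}{\left(- \frac{9491}{1006}\right) \left(-22\right) + \sqrt{\frac{213 - -5777}{-4 - 109}}} = \frac{1}{\frac{104401}{503} + \sqrt{\frac{213 + 5777}{-113}}} = \frac{1}{\frac{104401}{503} + \sqrt{\left(- \frac{1}{113}\right) 5990}} = \frac{1}{\frac{104401}{503} + \sqrt{- \frac{5990}{113}}} = \frac{1}{\frac{104401}{503} + \frac{i \sqrt{676870}}{113}}$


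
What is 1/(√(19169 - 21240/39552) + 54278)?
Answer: 89450144/4855143326405 - 4*√3253731581/4855143326405 ≈ 1.8377e-5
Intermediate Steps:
1/(√(19169 - 21240/39552) + 54278) = 1/(√(19169 - 21240*1/39552) + 54278) = 1/(√(19169 - 885/1648) + 54278) = 1/(√(31589627/1648) + 54278) = 1/(√3253731581/412 + 54278) = 1/(54278 + √3253731581/412)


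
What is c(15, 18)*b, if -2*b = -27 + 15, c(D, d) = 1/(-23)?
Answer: -6/23 ≈ -0.26087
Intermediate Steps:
c(D, d) = -1/23
b = 6 (b = -(-27 + 15)/2 = -½*(-12) = 6)
c(15, 18)*b = -1/23*6 = -6/23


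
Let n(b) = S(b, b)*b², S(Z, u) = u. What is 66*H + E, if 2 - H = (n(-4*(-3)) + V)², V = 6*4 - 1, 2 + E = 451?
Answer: -202355485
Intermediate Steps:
E = 449 (E = -2 + 451 = 449)
V = 23 (V = 24 - 1 = 23)
n(b) = b³ (n(b) = b*b² = b³)
H = -3065999 (H = 2 - ((-4*(-3))³ + 23)² = 2 - (12³ + 23)² = 2 - (1728 + 23)² = 2 - 1*1751² = 2 - 1*3066001 = 2 - 3066001 = -3065999)
66*H + E = 66*(-3065999) + 449 = -202355934 + 449 = -202355485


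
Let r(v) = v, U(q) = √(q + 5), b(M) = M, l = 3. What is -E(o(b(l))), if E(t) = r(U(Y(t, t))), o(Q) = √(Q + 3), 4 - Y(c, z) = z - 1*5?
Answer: -√(14 - √6) ≈ -3.3986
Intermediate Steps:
Y(c, z) = 9 - z (Y(c, z) = 4 - (z - 1*5) = 4 - (z - 5) = 4 - (-5 + z) = 4 + (5 - z) = 9 - z)
U(q) = √(5 + q)
o(Q) = √(3 + Q)
E(t) = √(14 - t) (E(t) = √(5 + (9 - t)) = √(14 - t))
-E(o(b(l))) = -√(14 - √(3 + 3)) = -√(14 - √6)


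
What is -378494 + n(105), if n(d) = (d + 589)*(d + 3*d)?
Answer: -87014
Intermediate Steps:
n(d) = 4*d*(589 + d) (n(d) = (589 + d)*(4*d) = 4*d*(589 + d))
-378494 + n(105) = -378494 + 4*105*(589 + 105) = -378494 + 4*105*694 = -378494 + 291480 = -87014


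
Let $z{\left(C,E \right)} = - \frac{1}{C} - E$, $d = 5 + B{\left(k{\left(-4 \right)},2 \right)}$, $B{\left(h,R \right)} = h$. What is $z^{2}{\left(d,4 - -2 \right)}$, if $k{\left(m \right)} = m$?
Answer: $49$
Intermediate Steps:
$d = 1$ ($d = 5 - 4 = 1$)
$z{\left(C,E \right)} = - E - \frac{1}{C}$
$z^{2}{\left(d,4 - -2 \right)} = \left(- (4 - -2) - 1^{-1}\right)^{2} = \left(- (4 + 2) - 1\right)^{2} = \left(\left(-1\right) 6 - 1\right)^{2} = \left(-6 - 1\right)^{2} = \left(-7\right)^{2} = 49$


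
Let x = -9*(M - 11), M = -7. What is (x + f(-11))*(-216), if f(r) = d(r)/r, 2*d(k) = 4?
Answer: -384480/11 ≈ -34953.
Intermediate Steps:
d(k) = 2 (d(k) = (½)*4 = 2)
x = 162 (x = -9*(-7 - 11) = -9*(-18) = 162)
f(r) = 2/r
(x + f(-11))*(-216) = (162 + 2/(-11))*(-216) = (162 + 2*(-1/11))*(-216) = (162 - 2/11)*(-216) = (1780/11)*(-216) = -384480/11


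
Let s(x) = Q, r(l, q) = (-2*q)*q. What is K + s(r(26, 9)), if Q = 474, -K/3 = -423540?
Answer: 1271094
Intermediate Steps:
r(l, q) = -2*q**2
K = 1270620 (K = -3*(-423540) = 1270620)
s(x) = 474
K + s(r(26, 9)) = 1270620 + 474 = 1271094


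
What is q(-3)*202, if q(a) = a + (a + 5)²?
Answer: 202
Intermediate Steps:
q(a) = a + (5 + a)²
q(-3)*202 = (-3 + (5 - 3)²)*202 = (-3 + 2²)*202 = (-3 + 4)*202 = 1*202 = 202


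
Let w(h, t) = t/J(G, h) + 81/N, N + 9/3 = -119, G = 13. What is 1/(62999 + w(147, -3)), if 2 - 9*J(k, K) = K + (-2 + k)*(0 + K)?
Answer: 53741/3385594402 ≈ 1.5873e-5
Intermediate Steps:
J(k, K) = 2/9 - K/9 - K*(-2 + k)/9 (J(k, K) = 2/9 - (K + (-2 + k)*(0 + K))/9 = 2/9 - (K + (-2 + k)*K)/9 = 2/9 - (K + K*(-2 + k))/9 = 2/9 + (-K/9 - K*(-2 + k)/9) = 2/9 - K/9 - K*(-2 + k)/9)
N = -122 (N = -3 - 119 = -122)
w(h, t) = -81/122 + t/(2/9 - 4*h/3) (w(h, t) = t/(2/9 + h/9 - 1/9*h*13) + 81/(-122) = t/(2/9 + h/9 - 13*h/9) + 81*(-1/122) = t/(2/9 - 4*h/3) - 81/122 = -81/122 + t/(2/9 - 4*h/3))
1/(62999 + w(147, -3)) = 1/(62999 + 9*(-9 + 54*147 + 61*(-3))/(122*(1 - 6*147))) = 1/(62999 + 9*(-9 + 7938 - 183)/(122*(1 - 882))) = 1/(62999 + (9/122)*7746/(-881)) = 1/(62999 + (9/122)*(-1/881)*7746) = 1/(62999 - 34857/53741) = 1/(3385594402/53741) = 53741/3385594402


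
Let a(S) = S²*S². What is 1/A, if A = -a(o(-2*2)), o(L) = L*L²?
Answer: -1/16777216 ≈ -5.9605e-8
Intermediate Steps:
o(L) = L³
a(S) = S⁴
A = -16777216 (A = -((-2*2)³)⁴ = -((-4)³)⁴ = -1*(-64)⁴ = -1*16777216 = -16777216)
1/A = 1/(-16777216) = -1/16777216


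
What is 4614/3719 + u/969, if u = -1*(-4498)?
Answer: 21199028/3603711 ≈ 5.8826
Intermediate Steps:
u = 4498
4614/3719 + u/969 = 4614/3719 + 4498/969 = 21199028/3603711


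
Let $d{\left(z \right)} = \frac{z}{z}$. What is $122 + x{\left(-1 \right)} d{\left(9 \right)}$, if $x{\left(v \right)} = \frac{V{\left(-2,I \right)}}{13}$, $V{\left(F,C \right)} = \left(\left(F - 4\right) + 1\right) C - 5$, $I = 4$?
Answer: $\frac{1561}{13} \approx 120.08$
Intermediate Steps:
$d{\left(z \right)} = 1$
$V{\left(F,C \right)} = -5 + C \left(-3 + F\right)$ ($V{\left(F,C \right)} = \left(\left(-4 + F\right) + 1\right) C - 5 = \left(-3 + F\right) C - 5 = C \left(-3 + F\right) - 5 = -5 + C \left(-3 + F\right)$)
$x{\left(v \right)} = - \frac{25}{13}$ ($x{\left(v \right)} = \frac{-5 - 12 + 4 \left(-2\right)}{13} = \left(-5 - 12 - 8\right) \frac{1}{13} = \left(-25\right) \frac{1}{13} = - \frac{25}{13}$)
$122 + x{\left(-1 \right)} d{\left(9 \right)} = 122 - \frac{25}{13} = \frac{1561}{13}$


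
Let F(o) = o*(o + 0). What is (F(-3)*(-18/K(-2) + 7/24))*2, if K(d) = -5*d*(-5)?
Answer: 1173/100 ≈ 11.730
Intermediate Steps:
K(d) = 25*d
F(o) = o**2 (F(o) = o*o = o**2)
(F(-3)*(-18/K(-2) + 7/24))*2 = ((-3)**2*(-18/(25*(-2)) + 7/24))*2 = (9*(-18/(-50) + 7*(1/24)))*2 = (9*(-18*(-1/50) + 7/24))*2 = (9*(9/25 + 7/24))*2 = (9*(391/600))*2 = (1173/200)*2 = 1173/100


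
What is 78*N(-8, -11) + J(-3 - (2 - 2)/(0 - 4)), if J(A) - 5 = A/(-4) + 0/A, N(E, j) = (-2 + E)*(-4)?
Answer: 12503/4 ≈ 3125.8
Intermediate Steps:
N(E, j) = 8 - 4*E
J(A) = 5 - A/4 (J(A) = 5 + (A/(-4) + 0/A) = 5 + (A*(-¼) + 0) = 5 + (-A/4 + 0) = 5 - A/4)
78*N(-8, -11) + J(-3 - (2 - 2)/(0 - 4)) = 78*(8 - 4*(-8)) + (5 - (-3 - (2 - 2)/(0 - 4))/4) = 78*(8 + 32) + (5 - (-3 - 0/(-4))/4) = 78*40 + (5 - (-3 - 0*(-1)/4)/4) = 3120 + (5 - (-3 - 1*0)/4) = 3120 + (5 - (-3 + 0)/4) = 3120 + (5 - ¼*(-3)) = 3120 + (5 + ¾) = 3120 + 23/4 = 12503/4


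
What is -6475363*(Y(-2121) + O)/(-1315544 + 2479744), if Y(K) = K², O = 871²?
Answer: -17021404671683/582100 ≈ -2.9241e+7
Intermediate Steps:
O = 758641
-6475363*(Y(-2121) + O)/(-1315544 + 2479744) = -6475363*((-2121)² + 758641)/(-1315544 + 2479744) = -6475363/(1164200/(4498641 + 758641)) = -6475363/(1164200/5257282) = -6475363/(1164200*(1/5257282)) = -6475363/582100/2628641 = -6475363*2628641/582100 = -17021404671683/582100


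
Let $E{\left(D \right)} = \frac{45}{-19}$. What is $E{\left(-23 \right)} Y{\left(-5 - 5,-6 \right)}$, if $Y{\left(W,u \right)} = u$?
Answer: $\frac{270}{19} \approx 14.211$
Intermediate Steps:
$E{\left(D \right)} = - \frac{45}{19}$ ($E{\left(D \right)} = 45 \left(- \frac{1}{19}\right) = - \frac{45}{19}$)
$E{\left(-23 \right)} Y{\left(-5 - 5,-6 \right)} = \left(- \frac{45}{19}\right) \left(-6\right) = \frac{270}{19}$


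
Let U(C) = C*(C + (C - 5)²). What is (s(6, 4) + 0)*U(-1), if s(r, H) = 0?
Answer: 0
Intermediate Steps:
U(C) = C*(C + (-5 + C)²)
(s(6, 4) + 0)*U(-1) = (0 + 0)*(-(-1 + (-5 - 1)²)) = 0*(-(-1 + (-6)²)) = 0*(-(-1 + 36)) = 0*(-1*35) = 0*(-35) = 0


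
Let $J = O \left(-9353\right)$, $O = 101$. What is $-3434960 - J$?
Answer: $-2490307$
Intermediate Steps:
$J = -944653$ ($J = 101 \left(-9353\right) = -944653$)
$-3434960 - J = -3434960 - -944653 = -3434960 + 944653 = -2490307$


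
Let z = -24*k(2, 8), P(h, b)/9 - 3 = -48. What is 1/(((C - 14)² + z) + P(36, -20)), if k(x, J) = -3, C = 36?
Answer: 1/151 ≈ 0.0066225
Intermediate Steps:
P(h, b) = -405 (P(h, b) = 27 + 9*(-48) = 27 - 432 = -405)
z = 72 (z = -24*(-3) = 72)
1/(((C - 14)² + z) + P(36, -20)) = 1/(((36 - 14)² + 72) - 405) = 1/((22² + 72) - 405) = 1/((484 + 72) - 405) = 1/(556 - 405) = 1/151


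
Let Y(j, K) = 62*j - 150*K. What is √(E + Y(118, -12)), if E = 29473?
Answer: √38589 ≈ 196.44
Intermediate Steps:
Y(j, K) = -150*K + 62*j
√(E + Y(118, -12)) = √(29473 + (-150*(-12) + 62*118)) = √(29473 + (1800 + 7316)) = √(29473 + 9116) = √38589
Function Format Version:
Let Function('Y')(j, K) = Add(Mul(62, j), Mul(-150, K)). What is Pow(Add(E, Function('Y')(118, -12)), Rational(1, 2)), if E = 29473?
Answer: Pow(38589, Rational(1, 2)) ≈ 196.44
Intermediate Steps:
Function('Y')(j, K) = Add(Mul(-150, K), Mul(62, j))
Pow(Add(E, Function('Y')(118, -12)), Rational(1, 2)) = Pow(Add(29473, Add(Mul(-150, -12), Mul(62, 118))), Rational(1, 2)) = Pow(Add(29473, Add(1800, 7316)), Rational(1, 2)) = Pow(Add(29473, 9116), Rational(1, 2)) = Pow(38589, Rational(1, 2))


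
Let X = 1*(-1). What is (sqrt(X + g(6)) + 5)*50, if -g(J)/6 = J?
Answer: 250 + 50*I*sqrt(37) ≈ 250.0 + 304.14*I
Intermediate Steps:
g(J) = -6*J
X = -1
(sqrt(X + g(6)) + 5)*50 = (sqrt(-1 - 6*6) + 5)*50 = (sqrt(-1 - 36) + 5)*50 = (sqrt(-37) + 5)*50 = (I*sqrt(37) + 5)*50 = (5 + I*sqrt(37))*50 = 250 + 50*I*sqrt(37)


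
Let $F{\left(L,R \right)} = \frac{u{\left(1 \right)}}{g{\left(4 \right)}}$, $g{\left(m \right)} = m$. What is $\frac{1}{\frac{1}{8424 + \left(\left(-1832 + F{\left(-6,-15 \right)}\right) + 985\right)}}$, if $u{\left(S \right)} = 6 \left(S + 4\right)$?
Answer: $\frac{15169}{2} \approx 7584.5$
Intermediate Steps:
$u{\left(S \right)} = 24 + 6 S$ ($u{\left(S \right)} = 6 \left(4 + S\right) = 24 + 6 S$)
$F{\left(L,R \right)} = \frac{15}{2}$ ($F{\left(L,R \right)} = \frac{24 + 6 \cdot 1}{4} = \left(24 + 6\right) \frac{1}{4} = 30 \cdot \frac{1}{4} = \frac{15}{2}$)
$\frac{1}{\frac{1}{8424 + \left(\left(-1832 + F{\left(-6,-15 \right)}\right) + 985\right)}} = \frac{1}{\frac{1}{8424 + \left(\left(-1832 + \frac{15}{2}\right) + 985\right)}} = \frac{1}{\frac{1}{8424 + \left(- \frac{3649}{2} + 985\right)}} = \frac{1}{\frac{1}{8424 - \frac{1679}{2}}} = \frac{1}{\frac{1}{\frac{15169}{2}}} = \frac{1}{\frac{2}{15169}} = \frac{15169}{2}$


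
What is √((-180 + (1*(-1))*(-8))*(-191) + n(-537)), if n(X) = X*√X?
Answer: √(32852 - 537*I*√537) ≈ 184.37 - 33.748*I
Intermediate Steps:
n(X) = X^(3/2)
√((-180 + (1*(-1))*(-8))*(-191) + n(-537)) = √((-180 + (1*(-1))*(-8))*(-191) + (-537)^(3/2)) = √((-180 - 1*(-8))*(-191) - 537*I*√537) = √((-180 + 8)*(-191) - 537*I*√537) = √(-172*(-191) - 537*I*√537) = √(32852 - 537*I*√537)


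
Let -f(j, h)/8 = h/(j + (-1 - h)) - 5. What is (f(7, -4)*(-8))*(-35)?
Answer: 12096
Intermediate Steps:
f(j, h) = 40 - 8*h/(-1 + j - h) (f(j, h) = -8*(h/(j + (-1 - h)) - 5) = -8*(h/(-1 + j - h) - 5) = -8*(-5 + h/(-1 + j - h)) = 40 - 8*h/(-1 + j - h))
(f(7, -4)*(-8))*(-35) = ((8*(5 - 5*7 + 6*(-4))/(1 - 4 - 1*7))*(-8))*(-35) = ((8*(5 - 35 - 24)/(1 - 4 - 7))*(-8))*(-35) = ((8*(-54)/(-10))*(-8))*(-35) = ((8*(-1/10)*(-54))*(-8))*(-35) = ((216/5)*(-8))*(-35) = -1728/5*(-35) = 12096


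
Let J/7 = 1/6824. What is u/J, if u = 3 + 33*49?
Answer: 11054880/7 ≈ 1.5793e+6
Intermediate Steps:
u = 1620 (u = 3 + 1617 = 1620)
J = 7/6824 ≈ 0.0010258
u/J = 1620/(7/6824) = 1620*(6824/7) = 11054880/7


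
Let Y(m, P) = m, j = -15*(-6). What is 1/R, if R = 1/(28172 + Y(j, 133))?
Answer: 28262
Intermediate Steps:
j = 90
R = 1/28262 (R = 1/(28172 + 90) = 1/28262 ≈ 3.5383e-5)
1/R = 1/(1/28262) = 28262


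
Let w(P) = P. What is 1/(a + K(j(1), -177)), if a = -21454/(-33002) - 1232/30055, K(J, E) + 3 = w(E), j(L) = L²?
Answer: -495937555/88966689147 ≈ -0.0055744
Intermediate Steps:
K(J, E) = -3 + E
a = 302070753/495937555 (a = -21454*(-1/33002) - 1232*1/30055 = 10727/16501 - 1232/30055 = 302070753/495937555 ≈ 0.60909)
1/(a + K(j(1), -177)) = 1/(302070753/495937555 + (-3 - 177)) = 1/(302070753/495937555 - 180) = 1/(-88966689147/495937555) = -495937555/88966689147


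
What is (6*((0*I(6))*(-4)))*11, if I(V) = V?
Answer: 0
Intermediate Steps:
(6*((0*I(6))*(-4)))*11 = (6*((0*6)*(-4)))*11 = (6*(0*(-4)))*11 = (6*0)*11 = 0*11 = 0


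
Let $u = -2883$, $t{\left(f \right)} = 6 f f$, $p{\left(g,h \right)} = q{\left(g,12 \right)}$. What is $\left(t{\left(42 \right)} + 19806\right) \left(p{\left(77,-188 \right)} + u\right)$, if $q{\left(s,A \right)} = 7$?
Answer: $-87401640$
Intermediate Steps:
$p{\left(g,h \right)} = 7$
$t{\left(f \right)} = 6 f^{2}$
$\left(t{\left(42 \right)} + 19806\right) \left(p{\left(77,-188 \right)} + u\right) = \left(6 \cdot 42^{2} + 19806\right) \left(7 - 2883\right) = \left(6 \cdot 1764 + 19806\right) \left(-2876\right) = \left(10584 + 19806\right) \left(-2876\right) = 30390 \left(-2876\right) = -87401640$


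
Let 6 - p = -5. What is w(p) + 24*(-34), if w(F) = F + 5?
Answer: -800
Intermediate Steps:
p = 11 (p = 6 - 1*(-5) = 6 + 5 = 11)
w(F) = 5 + F
w(p) + 24*(-34) = (5 + 11) + 24*(-34) = 16 - 816 = -800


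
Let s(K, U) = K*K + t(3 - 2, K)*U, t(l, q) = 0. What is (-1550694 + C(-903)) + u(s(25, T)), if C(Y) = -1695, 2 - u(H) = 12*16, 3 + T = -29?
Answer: -1552579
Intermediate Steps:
T = -32 (T = -3 - 29 = -32)
s(K, U) = K² (s(K, U) = K*K + 0*U = K² + 0 = K²)
u(H) = -190 (u(H) = 2 - 12*16 = 2 - 1*192 = 2 - 192 = -190)
(-1550694 + C(-903)) + u(s(25, T)) = (-1550694 - 1695) - 190 = -1552389 - 190 = -1552579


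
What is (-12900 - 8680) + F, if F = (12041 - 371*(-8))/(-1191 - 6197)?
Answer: -159448049/7388 ≈ -21582.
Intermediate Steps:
F = -15009/7388 (F = (12041 + 2968)/(-7388) = 15009*(-1/7388) = -15009/7388 ≈ -2.0315)
(-12900 - 8680) + F = (-12900 - 8680) - 15009/7388 = -21580 - 15009/7388 = -159448049/7388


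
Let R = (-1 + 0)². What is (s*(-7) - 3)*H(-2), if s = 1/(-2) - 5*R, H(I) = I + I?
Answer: -142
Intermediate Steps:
R = 1 (R = (-1)² = 1)
H(I) = 2*I
s = -11/2 (s = 1/(-2) - 5*1 = -½ - 5 = -11/2 ≈ -5.5000)
(s*(-7) - 3)*H(-2) = (-11/2*(-7) - 3)*(2*(-2)) = (77/2 - 3)*(-4) = (71/2)*(-4) = -142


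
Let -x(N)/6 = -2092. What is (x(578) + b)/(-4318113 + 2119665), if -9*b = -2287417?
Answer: -2400385/19786032 ≈ -0.12132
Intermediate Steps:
b = 2287417/9 (b = -1/9*(-2287417) = 2287417/9 ≈ 2.5416e+5)
x(N) = 12552 (x(N) = -6*(-2092) = 12552)
(x(578) + b)/(-4318113 + 2119665) = (12552 + 2287417/9)/(-4318113 + 2119665) = (2400385/9)/(-2198448) = (2400385/9)*(-1/2198448) = -2400385/19786032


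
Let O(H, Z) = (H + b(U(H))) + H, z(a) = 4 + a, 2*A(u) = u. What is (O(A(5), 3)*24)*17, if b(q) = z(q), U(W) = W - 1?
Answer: 4284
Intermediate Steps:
A(u) = u/2
U(W) = -1 + W
b(q) = 4 + q
O(H, Z) = 3 + 3*H (O(H, Z) = (H + (4 + (-1 + H))) + H = (H + (3 + H)) + H = (3 + 2*H) + H = 3 + 3*H)
(O(A(5), 3)*24)*17 = ((3 + 3*((½)*5))*24)*17 = ((3 + 3*(5/2))*24)*17 = ((3 + 15/2)*24)*17 = ((21/2)*24)*17 = 252*17 = 4284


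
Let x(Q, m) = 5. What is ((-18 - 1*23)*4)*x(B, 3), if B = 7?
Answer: -820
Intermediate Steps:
((-18 - 1*23)*4)*x(B, 3) = ((-18 - 1*23)*4)*5 = ((-18 - 23)*4)*5 = -41*4*5 = -164*5 = -820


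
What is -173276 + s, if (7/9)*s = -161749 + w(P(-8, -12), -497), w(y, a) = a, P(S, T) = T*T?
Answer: -381878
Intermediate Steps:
P(S, T) = T²
s = -208602 (s = 9*(-161749 - 497)/7 = (9/7)*(-162246) = -208602)
-173276 + s = -173276 - 208602 = -381878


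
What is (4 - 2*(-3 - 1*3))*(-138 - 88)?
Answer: -3616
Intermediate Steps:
(4 - 2*(-3 - 1*3))*(-138 - 88) = (4 - 2*(-3 - 3))*(-226) = (4 - 2*(-6))*(-226) = (4 + 12)*(-226) = 16*(-226) = -3616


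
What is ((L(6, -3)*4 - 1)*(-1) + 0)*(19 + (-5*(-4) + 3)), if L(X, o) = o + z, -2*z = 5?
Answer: 966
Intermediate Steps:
z = -5/2 (z = -1/2*5 = -5/2 ≈ -2.5000)
L(X, o) = -5/2 + o (L(X, o) = o - 5/2 = -5/2 + o)
((L(6, -3)*4 - 1)*(-1) + 0)*(19 + (-5*(-4) + 3)) = (((-5/2 - 3)*4 - 1)*(-1) + 0)*(19 + (-5*(-4) + 3)) = ((-11/2*4 - 1)*(-1) + 0)*(19 + (20 + 3)) = ((-22 - 1)*(-1) + 0)*(19 + 23) = (-23*(-1) + 0)*42 = (23 + 0)*42 = 23*42 = 966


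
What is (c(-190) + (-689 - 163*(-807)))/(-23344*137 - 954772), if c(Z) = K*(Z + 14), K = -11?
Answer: -33197/1038225 ≈ -0.031975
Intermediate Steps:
c(Z) = -154 - 11*Z (c(Z) = -11*(Z + 14) = -11*(14 + Z) = -154 - 11*Z)
(c(-190) + (-689 - 163*(-807)))/(-23344*137 - 954772) = ((-154 - 11*(-190)) + (-689 - 163*(-807)))/(-23344*137 - 954772) = ((-154 + 2090) + (-689 + 131541))/(-3198128 - 954772) = (1936 + 130852)/(-4152900) = 132788*(-1/4152900) = -33197/1038225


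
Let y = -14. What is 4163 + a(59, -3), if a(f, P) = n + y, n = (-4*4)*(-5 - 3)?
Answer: 4277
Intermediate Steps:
n = 128 (n = -16*(-8) = 128)
a(f, P) = 114 (a(f, P) = 128 - 14 = 114)
4163 + a(59, -3) = 4163 + 114 = 4277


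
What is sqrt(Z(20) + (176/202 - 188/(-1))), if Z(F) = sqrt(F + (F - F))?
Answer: sqrt(1926676 + 20402*sqrt(5))/101 ≈ 13.905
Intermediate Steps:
Z(F) = sqrt(F) (Z(F) = sqrt(F + 0) = sqrt(F))
sqrt(Z(20) + (176/202 - 188/(-1))) = sqrt(sqrt(20) + (176/202 - 188/(-1))) = sqrt(2*sqrt(5) + (176*(1/202) - 188*(-1))) = sqrt(2*sqrt(5) + (88/101 + 188)) = sqrt(2*sqrt(5) + 19076/101) = sqrt(19076/101 + 2*sqrt(5))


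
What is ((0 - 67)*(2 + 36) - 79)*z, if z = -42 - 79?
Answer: 317625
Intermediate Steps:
z = -121
((0 - 67)*(2 + 36) - 79)*z = ((0 - 67)*(2 + 36) - 79)*(-121) = (-67*38 - 79)*(-121) = (-2546 - 79)*(-121) = -2625*(-121) = 317625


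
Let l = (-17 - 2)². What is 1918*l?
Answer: 692398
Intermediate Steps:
l = 361 (l = (-19)² = 361)
1918*l = 1918*361 = 692398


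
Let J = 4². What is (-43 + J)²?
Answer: 729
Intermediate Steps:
J = 16
(-43 + J)² = (-43 + 16)² = (-27)² = 729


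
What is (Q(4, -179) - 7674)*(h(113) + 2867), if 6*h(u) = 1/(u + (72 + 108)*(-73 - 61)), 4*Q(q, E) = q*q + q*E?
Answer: -3241389073637/144042 ≈ -2.2503e+7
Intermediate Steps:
Q(q, E) = q**2/4 + E*q/4 (Q(q, E) = (q*q + q*E)/4 = (q**2 + E*q)/4 = q**2/4 + E*q/4)
h(u) = 1/(6*(-24120 + u)) (h(u) = 1/(6*(u + (72 + 108)*(-73 - 61))) = 1/(6*(u + 180*(-134))) = 1/(6*(u - 24120)) = 1/(6*(-24120 + u)))
(Q(4, -179) - 7674)*(h(113) + 2867) = ((1/4)*4*(-179 + 4) - 7674)*(1/(6*(-24120 + 113)) + 2867) = ((1/4)*4*(-175) - 7674)*((1/6)/(-24007) + 2867) = (-175 - 7674)*((1/6)*(-1/24007) + 2867) = -7849*(-1/144042 + 2867) = -7849*412968413/144042 = -3241389073637/144042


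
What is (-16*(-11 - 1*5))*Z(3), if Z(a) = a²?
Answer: 2304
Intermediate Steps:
(-16*(-11 - 1*5))*Z(3) = -16*(-11 - 1*5)*3² = -16*(-11 - 5)*9 = -16*(-16)*9 = 256*9 = 2304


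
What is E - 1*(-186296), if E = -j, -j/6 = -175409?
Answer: -866158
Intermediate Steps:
j = 1052454 (j = -6*(-175409) = 1052454)
E = -1052454 (E = -1*1052454 = -1052454)
E - 1*(-186296) = -1052454 - 1*(-186296) = -1052454 + 186296 = -866158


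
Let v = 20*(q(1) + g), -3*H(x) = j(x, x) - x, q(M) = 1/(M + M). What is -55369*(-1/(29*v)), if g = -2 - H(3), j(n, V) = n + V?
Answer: -55369/290 ≈ -190.93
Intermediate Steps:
j(n, V) = V + n
q(M) = 1/(2*M)
H(x) = -x/3 (H(x) = -((x + x) - x)/3 = -(2*x - x)/3 = -x/3)
g = -1 (g = -2 - (-1)*3/3 = -2 - 1*(-1) = -2 + 1 = -1)
v = -10 (v = 20*((1/2)/1 - 1) = 20*((1/2)*1 - 1) = 20*(1/2 - 1) = 20*(-1/2) = -10)
-55369*(-1/(29*v)) = -55369/((-10*(-29))) = -55369/290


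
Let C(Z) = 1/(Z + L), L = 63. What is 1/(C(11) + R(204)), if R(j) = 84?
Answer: 74/6217 ≈ 0.011903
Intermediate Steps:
C(Z) = 1/(63 + Z) (C(Z) = 1/(Z + 63) = 1/(63 + Z))
1/(C(11) + R(204)) = 1/(1/(63 + 11) + 84) = 1/(1/74 + 84) = 1/(6217/74) = 74/6217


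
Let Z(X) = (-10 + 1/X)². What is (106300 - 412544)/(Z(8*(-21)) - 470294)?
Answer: 8643430656/13270752095 ≈ 0.65131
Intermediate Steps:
(106300 - 412544)/(Z(8*(-21)) - 470294) = (106300 - 412544)/((-1 + 10*(8*(-21)))²/(8*(-21))² - 470294) = -306244/((-1 + 10*(-168))²/(-168)² - 470294) = -306244/((-1 - 1680)²/28224 - 470294) = -306244/((1/28224)*(-1681)² - 470294) = -306244/((1/28224)*2825761 - 470294) = -306244/(2825761/28224 - 470294) = -306244/(-13270752095/28224) = -306244*(-28224/13270752095) = 8643430656/13270752095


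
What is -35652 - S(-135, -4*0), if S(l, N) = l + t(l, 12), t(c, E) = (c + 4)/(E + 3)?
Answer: -532624/15 ≈ -35508.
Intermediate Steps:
t(c, E) = (4 + c)/(3 + E)
S(l, N) = 4/15 + 16*l/15 (S(l, N) = l + (4 + l)/(3 + 12) = l + (4 + l)/15 = l + (4/15 + l/15) = 4/15 + 16*l/15)
-35652 - S(-135, -4*0) = -35652 - (4/15 + (16/15)*(-135)) = -35652 - (4/15 - 144) = -35652 - 1*(-2156/15) = -35652 + 2156/15 = -532624/15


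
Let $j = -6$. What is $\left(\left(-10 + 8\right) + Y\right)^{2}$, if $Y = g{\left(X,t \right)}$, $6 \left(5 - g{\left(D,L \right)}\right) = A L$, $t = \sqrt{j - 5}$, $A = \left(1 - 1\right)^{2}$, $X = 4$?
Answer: $9$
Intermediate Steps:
$A = 0$ ($A = \left(1 - 1\right)^{2} = 0^{2} = 0$)
$t = i \sqrt{11}$ ($t = \sqrt{-6 - 5} = \sqrt{-11} = i \sqrt{11} \approx 3.3166 i$)
$g{\left(D,L \right)} = 5$ ($g{\left(D,L \right)} = 5 - \frac{0 L}{6} = 5 - 0 = 5 + 0 = 5$)
$Y = 5$
$\left(\left(-10 + 8\right) + Y\right)^{2} = \left(\left(-10 + 8\right) + 5\right)^{2} = \left(-2 + 5\right)^{2} = 3^{2} = 9$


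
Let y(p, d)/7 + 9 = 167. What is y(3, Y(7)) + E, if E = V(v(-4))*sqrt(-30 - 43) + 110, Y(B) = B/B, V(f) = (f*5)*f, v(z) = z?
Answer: 1216 + 80*I*sqrt(73) ≈ 1216.0 + 683.52*I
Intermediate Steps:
V(f) = 5*f**2 (V(f) = (5*f)*f = 5*f**2)
Y(B) = 1
y(p, d) = 1106 (y(p, d) = -63 + 7*167 = -63 + 1169 = 1106)
E = 110 + 80*I*sqrt(73) (E = (5*(-4)**2)*sqrt(-30 - 43) + 110 = (5*16)*sqrt(-73) + 110 = 80*(I*sqrt(73)) + 110 = 80*I*sqrt(73) + 110 = 110 + 80*I*sqrt(73) ≈ 110.0 + 683.52*I)
y(3, Y(7)) + E = 1106 + (110 + 80*I*sqrt(73)) = 1216 + 80*I*sqrt(73)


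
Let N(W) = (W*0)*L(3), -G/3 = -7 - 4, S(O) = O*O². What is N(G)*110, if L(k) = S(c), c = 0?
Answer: 0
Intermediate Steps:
S(O) = O³
L(k) = 0 (L(k) = 0³ = 0)
G = 33 (G = -3*(-7 - 4) = -3*(-11) = 33)
N(W) = 0 (N(W) = (W*0)*0 = 0*0 = 0)
N(G)*110 = 0*110 = 0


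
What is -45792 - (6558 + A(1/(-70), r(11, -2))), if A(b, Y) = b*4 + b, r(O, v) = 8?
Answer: -732899/14 ≈ -52350.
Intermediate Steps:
A(b, Y) = 5*b (A(b, Y) = 4*b + b = 5*b)
-45792 - (6558 + A(1/(-70), r(11, -2))) = -45792 - (6558 + 5/(-70)) = -45792 - (6558 + 5*(-1/70)) = -45792 - (6558 - 1/14) = -45792 - 1*91811/14 = -45792 - 91811/14 = -732899/14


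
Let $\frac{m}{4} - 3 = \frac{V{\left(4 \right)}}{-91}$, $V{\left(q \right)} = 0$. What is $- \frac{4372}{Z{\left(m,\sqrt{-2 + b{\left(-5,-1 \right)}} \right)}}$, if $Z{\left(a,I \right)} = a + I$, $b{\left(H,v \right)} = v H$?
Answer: $- \frac{17488}{47} + \frac{4372 \sqrt{3}}{141} \approx -318.38$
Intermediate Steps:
$b{\left(H,v \right)} = H v$
$m = 12$ ($m = 12 + 4 \frac{0}{-91} = 12 + 4 \cdot 0 \left(- \frac{1}{91}\right) = 12 + 4 \cdot 0 = 12 + 0 = 12$)
$Z{\left(a,I \right)} = I + a$
$- \frac{4372}{Z{\left(m,\sqrt{-2 + b{\left(-5,-1 \right)}} \right)}} = - \frac{4372}{\sqrt{-2 - -5} + 12} = - \frac{4372}{\sqrt{-2 + 5} + 12} = - \frac{4372}{\sqrt{3} + 12} = - \frac{4372}{12 + \sqrt{3}}$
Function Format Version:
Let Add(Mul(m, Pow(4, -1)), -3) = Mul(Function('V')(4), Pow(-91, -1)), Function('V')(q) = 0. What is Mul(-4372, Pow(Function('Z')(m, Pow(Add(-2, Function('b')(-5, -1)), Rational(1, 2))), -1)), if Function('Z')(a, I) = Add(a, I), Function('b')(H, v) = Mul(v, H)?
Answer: Add(Rational(-17488, 47), Mul(Rational(4372, 141), Pow(3, Rational(1, 2)))) ≈ -318.38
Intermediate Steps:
Function('b')(H, v) = Mul(H, v)
m = 12 (m = Add(12, Mul(4, Mul(0, Pow(-91, -1)))) = Add(12, Mul(4, Mul(0, Rational(-1, 91)))) = Add(12, Mul(4, 0)) = Add(12, 0) = 12)
Function('Z')(a, I) = Add(I, a)
Mul(-4372, Pow(Function('Z')(m, Pow(Add(-2, Function('b')(-5, -1)), Rational(1, 2))), -1)) = Mul(-4372, Pow(Add(Pow(Add(-2, Mul(-5, -1)), Rational(1, 2)), 12), -1)) = Mul(-4372, Pow(Add(Pow(Add(-2, 5), Rational(1, 2)), 12), -1)) = Mul(-4372, Pow(Add(Pow(3, Rational(1, 2)), 12), -1)) = Mul(-4372, Pow(Add(12, Pow(3, Rational(1, 2))), -1))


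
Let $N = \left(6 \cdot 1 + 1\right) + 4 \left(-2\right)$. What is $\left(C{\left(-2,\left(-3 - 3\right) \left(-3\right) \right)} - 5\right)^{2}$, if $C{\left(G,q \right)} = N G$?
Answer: $9$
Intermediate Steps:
$N = -1$ ($N = \left(6 + 1\right) - 8 = 7 - 8 = -1$)
$C{\left(G,q \right)} = - G$
$\left(C{\left(-2,\left(-3 - 3\right) \left(-3\right) \right)} - 5\right)^{2} = \left(\left(-1\right) \left(-2\right) - 5\right)^{2} = \left(2 - 5\right)^{2} = \left(-3\right)^{2} = 9$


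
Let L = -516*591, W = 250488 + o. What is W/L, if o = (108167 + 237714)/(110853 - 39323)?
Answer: -17917752521/21813502680 ≈ -0.82141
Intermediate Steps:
o = 345881/71530 ≈ 4.8355
W = 17917752521/71530 (W = 250488 + 345881/71530 = 17917752521/71530 ≈ 2.5049e+5)
L = -304956
W/L = (17917752521/71530)/(-304956) = (17917752521/71530)*(-1/304956) = -17917752521/21813502680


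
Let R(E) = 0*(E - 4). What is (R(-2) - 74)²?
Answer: 5476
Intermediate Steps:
R(E) = 0 (R(E) = 0*(-4 + E) = 0)
(R(-2) - 74)² = (0 - 74)² = (-74)² = 5476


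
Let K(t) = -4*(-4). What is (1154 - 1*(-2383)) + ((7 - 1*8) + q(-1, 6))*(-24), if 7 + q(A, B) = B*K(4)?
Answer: 1425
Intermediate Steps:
K(t) = 16
q(A, B) = -7 + 16*B (q(A, B) = -7 + B*16 = -7 + 16*B)
(1154 - 1*(-2383)) + ((7 - 1*8) + q(-1, 6))*(-24) = (1154 - 1*(-2383)) + ((7 - 1*8) + (-7 + 16*6))*(-24) = (1154 + 2383) + ((7 - 8) + (-7 + 96))*(-24) = 3537 + (-1 + 89)*(-24) = 3537 + 88*(-24) = 3537 - 2112 = 1425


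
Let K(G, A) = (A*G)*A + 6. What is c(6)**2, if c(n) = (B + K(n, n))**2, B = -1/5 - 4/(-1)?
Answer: 1624709678881/625 ≈ 2.5995e+9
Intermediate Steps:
B = 19/5 (B = -1*1/5 - 4*(-1) = -1/5 + 4 = 19/5 ≈ 3.8000)
K(G, A) = 6 + G*A**2 (K(G, A) = G*A**2 + 6 = 6 + G*A**2)
c(n) = (49/5 + n**3)**2 (c(n) = (19/5 + (6 + n*n**2))**2 = (19/5 + (6 + n**3))**2 = (49/5 + n**3)**2)
c(6)**2 = ((49 + 5*6**3)**2/25)**2 = ((49 + 5*216)**2/25)**2 = ((49 + 1080)**2/25)**2 = ((1/25)*1129**2)**2 = ((1/25)*1274641)**2 = (1274641/25)**2 = 1624709678881/625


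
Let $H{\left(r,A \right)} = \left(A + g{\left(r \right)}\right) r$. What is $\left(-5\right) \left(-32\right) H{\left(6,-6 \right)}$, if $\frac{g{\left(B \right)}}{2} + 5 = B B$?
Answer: $53760$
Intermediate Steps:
$g{\left(B \right)} = -10 + 2 B^{2}$ ($g{\left(B \right)} = -10 + 2 B B = -10 + 2 B^{2}$)
$H{\left(r,A \right)} = r \left(-10 + A + 2 r^{2}\right)$ ($H{\left(r,A \right)} = \left(A + \left(-10 + 2 r^{2}\right)\right) r = \left(-10 + A + 2 r^{2}\right) r = r \left(-10 + A + 2 r^{2}\right)$)
$\left(-5\right) \left(-32\right) H{\left(6,-6 \right)} = \left(-5\right) \left(-32\right) 6 \left(-10 - 6 + 2 \cdot 6^{2}\right) = 160 \cdot 6 \left(-10 - 6 + 2 \cdot 36\right) = 160 \cdot 6 \left(-10 - 6 + 72\right) = 160 \cdot 6 \cdot 56 = 160 \cdot 336 = 53760$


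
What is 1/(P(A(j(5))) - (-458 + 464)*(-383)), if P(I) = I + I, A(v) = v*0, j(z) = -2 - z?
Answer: 1/2298 ≈ 0.00043516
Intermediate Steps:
A(v) = 0
P(I) = 2*I
1/(P(A(j(5))) - (-458 + 464)*(-383)) = 1/(2*0 - (-458 + 464)*(-383)) = 1/(0 - 6*(-383)) = 1/(0 - 1*(-2298)) = 1/(0 + 2298) = 1/2298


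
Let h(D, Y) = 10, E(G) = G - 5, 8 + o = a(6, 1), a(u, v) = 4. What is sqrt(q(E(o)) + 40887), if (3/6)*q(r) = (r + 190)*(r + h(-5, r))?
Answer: sqrt(41249) ≈ 203.10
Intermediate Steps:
o = -4 (o = -8 + 4 = -4)
E(G) = -5 + G
q(r) = 2*(10 + r)*(190 + r) (q(r) = 2*((r + 190)*(r + 10)) = 2*((190 + r)*(10 + r)) = 2*((10 + r)*(190 + r)) = 2*(10 + r)*(190 + r))
sqrt(q(E(o)) + 40887) = sqrt((3800 + 2*(-5 - 4)**2 + 400*(-5 - 4)) + 40887) = sqrt((3800 + 2*(-9)**2 + 400*(-9)) + 40887) = sqrt((3800 + 2*81 - 3600) + 40887) = sqrt((3800 + 162 - 3600) + 40887) = sqrt(362 + 40887) = sqrt(41249)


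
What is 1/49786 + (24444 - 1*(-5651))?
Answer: 1498309671/49786 ≈ 30095.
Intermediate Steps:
1/49786 + (24444 - 1*(-5651)) = 1/49786 + (24444 + 5651) = 1/49786 + 30095 = 1498309671/49786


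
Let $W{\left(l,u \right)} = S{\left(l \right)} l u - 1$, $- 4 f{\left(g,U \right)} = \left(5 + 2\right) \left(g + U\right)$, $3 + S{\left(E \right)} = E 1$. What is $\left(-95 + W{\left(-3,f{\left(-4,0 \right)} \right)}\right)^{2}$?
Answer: $900$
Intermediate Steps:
$S{\left(E \right)} = -3 + E$ ($S{\left(E \right)} = -3 + E 1 = -3 + E$)
$f{\left(g,U \right)} = - \frac{7 U}{4} - \frac{7 g}{4}$ ($f{\left(g,U \right)} = - \frac{\left(5 + 2\right) \left(g + U\right)}{4} = - \frac{7 \left(U + g\right)}{4} = - \frac{7 U + 7 g}{4} = - \frac{7 U}{4} - \frac{7 g}{4}$)
$W{\left(l,u \right)} = -1 + l u \left(-3 + l\right)$ ($W{\left(l,u \right)} = \left(-3 + l\right) l u - 1 = l \left(-3 + l\right) u - 1 = l u \left(-3 + l\right) - 1 = -1 + l u \left(-3 + l\right)$)
$\left(-95 + W{\left(-3,f{\left(-4,0 \right)} \right)}\right)^{2} = \left(-95 - \left(1 + 3 \left(\left(- \frac{7}{4}\right) 0 - -7\right) \left(-3 - 3\right)\right)\right)^{2} = \left(-95 - \left(1 + 3 \left(0 + 7\right) \left(-6\right)\right)\right)^{2} = \left(-95 - \left(1 + 21 \left(-6\right)\right)\right)^{2} = \left(-95 + \left(-1 + 126\right)\right)^{2} = \left(-95 + 125\right)^{2} = 30^{2} = 900$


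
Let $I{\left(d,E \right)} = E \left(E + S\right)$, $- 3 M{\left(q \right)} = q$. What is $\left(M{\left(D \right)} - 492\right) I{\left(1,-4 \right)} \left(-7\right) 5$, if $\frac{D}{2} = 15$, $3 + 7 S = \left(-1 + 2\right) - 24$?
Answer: $542160$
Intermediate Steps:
$S = - \frac{26}{7}$ ($S = - \frac{3}{7} + \frac{\left(-1 + 2\right) - 24}{7} = - \frac{3}{7} + \frac{1 - 24}{7} = - \frac{3}{7} + \frac{1}{7} \left(-23\right) = - \frac{3}{7} - \frac{23}{7} = - \frac{26}{7} \approx -3.7143$)
$D = 30$ ($D = 2 \cdot 15 = 30$)
$M{\left(q \right)} = - \frac{q}{3}$
$I{\left(d,E \right)} = E \left(- \frac{26}{7} + E\right)$ ($I{\left(d,E \right)} = E \left(E - \frac{26}{7}\right) = E \left(- \frac{26}{7} + E\right)$)
$\left(M{\left(D \right)} - 492\right) I{\left(1,-4 \right)} \left(-7\right) 5 = \left(\left(- \frac{1}{3}\right) 30 - 492\right) \frac{1}{7} \left(-4\right) \left(-26 + 7 \left(-4\right)\right) \left(-7\right) 5 = \left(-10 - 492\right) \frac{1}{7} \left(-4\right) \left(-26 - 28\right) \left(-7\right) 5 = - 502 \cdot \frac{1}{7} \left(-4\right) \left(-54\right) \left(-7\right) 5 = - 502 \cdot \frac{216}{7} \left(-7\right) 5 = - 502 \left(\left(-216\right) 5\right) = \left(-502\right) \left(-1080\right) = 542160$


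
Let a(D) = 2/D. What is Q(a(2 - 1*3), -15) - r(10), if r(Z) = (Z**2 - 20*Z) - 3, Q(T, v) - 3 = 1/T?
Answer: 211/2 ≈ 105.50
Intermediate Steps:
Q(T, v) = 3 + 1/T
r(Z) = -3 + Z**2 - 20*Z
Q(a(2 - 1*3), -15) - r(10) = (3 + 1/(2/(2 - 1*3))) - (-3 + 10**2 - 20*10) = (3 + 1/(2/(2 - 3))) - (-3 + 100 - 200) = (3 + 1/(2/(-1))) - 1*(-103) = (3 + 1/(2*(-1))) + 103 = (3 + 1/(-2)) + 103 = (3 - 1/2) + 103 = 5/2 + 103 = 211/2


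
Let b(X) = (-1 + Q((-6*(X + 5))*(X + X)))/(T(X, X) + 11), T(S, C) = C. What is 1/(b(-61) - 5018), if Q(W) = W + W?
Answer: -10/33783 ≈ -0.00029601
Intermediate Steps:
Q(W) = 2*W
b(X) = (-1 + 4*X*(-30 - 6*X))/(11 + X) (b(X) = (-1 + 2*((-6*(X + 5))*(X + X)))/(X + 11) = (-1 + 2*((-6*(5 + X))*(2*X)))/(11 + X) = (-1 + 2*((-30 - 6*X)*(2*X)))/(11 + X) = (-1 + 2*(2*X*(-30 - 6*X)))/(11 + X) = (-1 + 4*X*(-30 - 6*X))/(11 + X))
1/(b(-61) - 5018) = 1/((-1 - 24*(-61)*(5 - 61))/(11 - 61) - 5018) = 1/((-1 - 24*(-61)*(-56))/(-50) - 5018) = 1/(-(-1 - 81984)/50 - 5018) = 1/(-1/50*(-81985) - 5018) = 1/(16397/10 - 5018) = 1/(-33783/10) = -10/33783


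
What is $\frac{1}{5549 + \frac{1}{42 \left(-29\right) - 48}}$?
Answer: $\frac{1266}{7025033} \approx 0.00018021$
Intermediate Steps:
$\frac{1}{5549 + \frac{1}{42 \left(-29\right) - 48}} = \frac{1}{5549 + \frac{1}{-1218 - 48}} = \frac{1}{5549 + \frac{1}{-1266}} = \frac{1}{5549 - \frac{1}{1266}} = \frac{1}{\frac{7025033}{1266}} = \frac{1266}{7025033}$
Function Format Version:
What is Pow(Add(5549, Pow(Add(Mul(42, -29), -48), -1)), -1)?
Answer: Rational(1266, 7025033) ≈ 0.00018021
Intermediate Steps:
Pow(Add(5549, Pow(Add(Mul(42, -29), -48), -1)), -1) = Pow(Add(5549, Pow(Add(-1218, -48), -1)), -1) = Pow(Add(5549, Pow(-1266, -1)), -1) = Pow(Add(5549, Rational(-1, 1266)), -1) = Pow(Rational(7025033, 1266), -1) = Rational(1266, 7025033)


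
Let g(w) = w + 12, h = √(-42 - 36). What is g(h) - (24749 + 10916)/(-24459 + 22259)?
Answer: 12413/440 + I*√78 ≈ 28.211 + 8.8318*I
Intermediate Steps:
h = I*√78 (h = √(-78) = I*√78 ≈ 8.8318*I)
g(w) = 12 + w
g(h) - (24749 + 10916)/(-24459 + 22259) = (12 + I*√78) - (24749 + 10916)/(-24459 + 22259) = (12 + I*√78) - 35665/(-2200) = (12 + I*√78) - 35665*(-1)/2200 = (12 + I*√78) - 1*(-7133/440) = (12 + I*√78) + 7133/440 = 12413/440 + I*√78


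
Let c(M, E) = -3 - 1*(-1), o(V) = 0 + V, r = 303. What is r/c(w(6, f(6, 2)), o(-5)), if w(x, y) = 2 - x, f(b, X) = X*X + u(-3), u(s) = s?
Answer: -303/2 ≈ -151.50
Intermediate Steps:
o(V) = V
f(b, X) = -3 + X² (f(b, X) = X*X - 3 = X² - 3 = -3 + X²)
c(M, E) = -2 (c(M, E) = -3 + 1 = -2)
r/c(w(6, f(6, 2)), o(-5)) = 303/(-2) = 303*(-½) = -303/2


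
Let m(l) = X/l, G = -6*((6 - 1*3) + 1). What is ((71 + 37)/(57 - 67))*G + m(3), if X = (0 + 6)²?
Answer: 1356/5 ≈ 271.20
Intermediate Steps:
X = 36 (X = 6² = 36)
G = -24 (G = -6*((6 - 3) + 1) = -6*(3 + 1) = -6*4 = -24)
m(l) = 36/l
((71 + 37)/(57 - 67))*G + m(3) = ((71 + 37)/(57 - 67))*(-24) + 36/3 = (108/(-10))*(-24) + 36*(⅓) = (108*(-⅒))*(-24) + 12 = -54/5*(-24) + 12 = 1296/5 + 12 = 1356/5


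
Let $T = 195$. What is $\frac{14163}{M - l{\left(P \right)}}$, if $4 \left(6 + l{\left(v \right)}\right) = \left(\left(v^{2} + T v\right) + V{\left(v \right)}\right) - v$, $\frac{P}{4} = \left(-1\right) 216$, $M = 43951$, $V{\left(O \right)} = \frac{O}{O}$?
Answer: $- \frac{18884}{134351} \approx -0.14056$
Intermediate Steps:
$V{\left(O \right)} = 1$
$P = -864$ ($P = 4 \left(\left(-1\right) 216\right) = 4 \left(-216\right) = -864$)
$l{\left(v \right)} = - \frac{23}{4} + \frac{v^{2}}{4} + \frac{97 v}{2}$ ($l{\left(v \right)} = -6 + \frac{\left(\left(v^{2} + 195 v\right) + 1\right) - v}{4} = -6 + \frac{\left(1 + v^{2} + 195 v\right) - v}{4} = -6 + \frac{1 + v^{2} + 194 v}{4} = -6 + \left(\frac{1}{4} + \frac{v^{2}}{4} + \frac{97 v}{2}\right) = - \frac{23}{4} + \frac{v^{2}}{4} + \frac{97 v}{2}$)
$\frac{14163}{M - l{\left(P \right)}} = \frac{14163}{43951 - \left(- \frac{23}{4} + \frac{\left(-864\right)^{2}}{4} + \frac{97}{2} \left(-864\right)\right)} = \frac{14163}{43951 - \left(- \frac{23}{4} + \frac{1}{4} \cdot 746496 - 41904\right)} = \frac{14163}{43951 - \left(- \frac{23}{4} + 186624 - 41904\right)} = \frac{14163}{43951 - \frac{578857}{4}} = \frac{14163}{- \frac{403053}{4}} = 14163 \left(- \frac{4}{403053}\right) = - \frac{18884}{134351}$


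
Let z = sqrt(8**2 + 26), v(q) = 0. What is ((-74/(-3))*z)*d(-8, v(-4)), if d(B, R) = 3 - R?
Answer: 222*sqrt(10) ≈ 702.03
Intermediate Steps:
z = 3*sqrt(10) (z = sqrt(64 + 26) = sqrt(90) = 3*sqrt(10) ≈ 9.4868)
((-74/(-3))*z)*d(-8, v(-4)) = ((-74/(-3))*(3*sqrt(10)))*(3 - 1*0) = ((-74*(-1/3))*(3*sqrt(10)))*(3 + 0) = (74*(3*sqrt(10))/3)*3 = (74*sqrt(10))*3 = 222*sqrt(10)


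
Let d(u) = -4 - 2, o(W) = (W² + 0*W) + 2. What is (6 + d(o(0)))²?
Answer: 0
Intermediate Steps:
o(W) = 2 + W² (o(W) = (W² + 0) + 2 = W² + 2 = 2 + W²)
d(u) = -6
(6 + d(o(0)))² = (6 - 6)² = 0² = 0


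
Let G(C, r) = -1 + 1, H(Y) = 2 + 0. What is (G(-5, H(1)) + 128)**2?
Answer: 16384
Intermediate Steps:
H(Y) = 2
G(C, r) = 0
(G(-5, H(1)) + 128)**2 = (0 + 128)**2 = 128**2 = 16384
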